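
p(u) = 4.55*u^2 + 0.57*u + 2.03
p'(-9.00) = -81.33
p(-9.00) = 365.45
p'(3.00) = 27.87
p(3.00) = 44.69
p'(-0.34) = -2.52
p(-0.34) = 2.36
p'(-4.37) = -39.20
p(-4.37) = 86.43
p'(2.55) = 23.78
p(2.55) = 33.07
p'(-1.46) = -12.72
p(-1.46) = 10.90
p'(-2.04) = -17.99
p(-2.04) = 19.80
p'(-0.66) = -5.44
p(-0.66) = 3.64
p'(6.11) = 56.17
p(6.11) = 175.37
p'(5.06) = 46.62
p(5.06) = 121.41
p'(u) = 9.1*u + 0.57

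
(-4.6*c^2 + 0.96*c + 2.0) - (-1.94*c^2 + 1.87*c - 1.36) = -2.66*c^2 - 0.91*c + 3.36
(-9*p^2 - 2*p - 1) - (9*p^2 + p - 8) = -18*p^2 - 3*p + 7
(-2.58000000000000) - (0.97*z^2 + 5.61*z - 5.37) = -0.97*z^2 - 5.61*z + 2.79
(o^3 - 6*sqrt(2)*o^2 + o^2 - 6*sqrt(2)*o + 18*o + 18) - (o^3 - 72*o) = -6*sqrt(2)*o^2 + o^2 - 6*sqrt(2)*o + 90*o + 18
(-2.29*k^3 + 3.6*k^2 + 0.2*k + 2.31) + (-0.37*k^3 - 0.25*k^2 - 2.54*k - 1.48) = -2.66*k^3 + 3.35*k^2 - 2.34*k + 0.83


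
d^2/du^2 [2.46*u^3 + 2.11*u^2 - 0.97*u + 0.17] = 14.76*u + 4.22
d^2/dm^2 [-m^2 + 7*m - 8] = -2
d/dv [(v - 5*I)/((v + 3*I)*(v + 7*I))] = (-v^2 + 10*I*v - 71)/(v^4 + 20*I*v^3 - 142*v^2 - 420*I*v + 441)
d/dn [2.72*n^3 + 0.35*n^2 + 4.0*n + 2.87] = 8.16*n^2 + 0.7*n + 4.0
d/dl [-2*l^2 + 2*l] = 2 - 4*l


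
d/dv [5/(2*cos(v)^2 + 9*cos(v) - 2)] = 5*(4*cos(v) + 9)*sin(v)/(9*cos(v) + cos(2*v) - 1)^2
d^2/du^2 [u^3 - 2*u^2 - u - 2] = 6*u - 4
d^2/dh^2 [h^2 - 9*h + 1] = 2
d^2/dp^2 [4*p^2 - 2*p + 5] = 8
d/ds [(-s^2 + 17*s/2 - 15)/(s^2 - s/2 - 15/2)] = (-32*s^2 + 180*s - 285)/(4*s^4 - 4*s^3 - 59*s^2 + 30*s + 225)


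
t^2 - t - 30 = (t - 6)*(t + 5)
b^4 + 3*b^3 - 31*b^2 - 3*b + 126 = (b - 3)^2*(b + 2)*(b + 7)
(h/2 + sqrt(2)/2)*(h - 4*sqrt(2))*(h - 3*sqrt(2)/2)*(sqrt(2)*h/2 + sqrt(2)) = sqrt(2)*h^4/4 - 9*h^3/4 + sqrt(2)*h^3/2 - 9*h^2/2 + sqrt(2)*h^2/4 + sqrt(2)*h/2 + 6*h + 12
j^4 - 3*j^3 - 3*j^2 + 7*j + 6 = (j - 3)*(j - 2)*(j + 1)^2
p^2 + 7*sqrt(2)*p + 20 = (p + 2*sqrt(2))*(p + 5*sqrt(2))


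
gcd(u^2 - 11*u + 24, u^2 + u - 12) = u - 3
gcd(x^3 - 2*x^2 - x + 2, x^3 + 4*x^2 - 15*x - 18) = x + 1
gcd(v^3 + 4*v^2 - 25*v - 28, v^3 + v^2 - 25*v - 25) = v + 1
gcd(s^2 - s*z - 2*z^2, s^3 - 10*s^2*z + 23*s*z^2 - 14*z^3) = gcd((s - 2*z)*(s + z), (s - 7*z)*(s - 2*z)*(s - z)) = -s + 2*z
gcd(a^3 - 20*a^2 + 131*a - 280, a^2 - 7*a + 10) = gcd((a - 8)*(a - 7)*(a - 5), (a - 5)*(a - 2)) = a - 5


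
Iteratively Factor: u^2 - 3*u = (u - 3)*(u)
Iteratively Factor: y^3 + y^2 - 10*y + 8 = (y - 1)*(y^2 + 2*y - 8) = (y - 2)*(y - 1)*(y + 4)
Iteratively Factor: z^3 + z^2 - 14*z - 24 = (z + 2)*(z^2 - z - 12) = (z - 4)*(z + 2)*(z + 3)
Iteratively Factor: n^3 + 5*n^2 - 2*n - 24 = (n + 4)*(n^2 + n - 6) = (n + 3)*(n + 4)*(n - 2)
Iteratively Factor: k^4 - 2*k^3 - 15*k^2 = (k + 3)*(k^3 - 5*k^2) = (k - 5)*(k + 3)*(k^2) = k*(k - 5)*(k + 3)*(k)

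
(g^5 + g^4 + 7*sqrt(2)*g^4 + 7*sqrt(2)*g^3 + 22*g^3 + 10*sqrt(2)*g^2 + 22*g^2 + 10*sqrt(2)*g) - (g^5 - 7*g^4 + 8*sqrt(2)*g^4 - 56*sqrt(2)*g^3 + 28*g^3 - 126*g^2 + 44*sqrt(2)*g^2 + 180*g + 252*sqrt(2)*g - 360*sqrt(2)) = -sqrt(2)*g^4 + 8*g^4 - 6*g^3 + 63*sqrt(2)*g^3 - 34*sqrt(2)*g^2 + 148*g^2 - 242*sqrt(2)*g - 180*g + 360*sqrt(2)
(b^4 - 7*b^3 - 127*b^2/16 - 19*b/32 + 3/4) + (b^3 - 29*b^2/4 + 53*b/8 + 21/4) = b^4 - 6*b^3 - 243*b^2/16 + 193*b/32 + 6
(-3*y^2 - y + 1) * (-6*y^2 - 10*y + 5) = 18*y^4 + 36*y^3 - 11*y^2 - 15*y + 5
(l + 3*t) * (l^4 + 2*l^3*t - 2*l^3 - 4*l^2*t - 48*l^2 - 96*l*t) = l^5 + 5*l^4*t - 2*l^4 + 6*l^3*t^2 - 10*l^3*t - 48*l^3 - 12*l^2*t^2 - 240*l^2*t - 288*l*t^2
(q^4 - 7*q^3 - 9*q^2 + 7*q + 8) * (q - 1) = q^5 - 8*q^4 - 2*q^3 + 16*q^2 + q - 8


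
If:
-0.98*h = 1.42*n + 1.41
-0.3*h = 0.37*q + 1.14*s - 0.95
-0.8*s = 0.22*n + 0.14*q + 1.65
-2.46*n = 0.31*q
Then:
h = 1.14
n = -1.78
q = 14.10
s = -4.04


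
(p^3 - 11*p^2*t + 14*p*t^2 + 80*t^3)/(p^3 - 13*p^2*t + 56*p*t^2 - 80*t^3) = (p^2 - 6*p*t - 16*t^2)/(p^2 - 8*p*t + 16*t^2)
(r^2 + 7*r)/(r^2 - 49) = r/(r - 7)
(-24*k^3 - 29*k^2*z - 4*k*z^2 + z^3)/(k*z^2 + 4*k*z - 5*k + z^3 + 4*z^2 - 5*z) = (-24*k^2 - 5*k*z + z^2)/(z^2 + 4*z - 5)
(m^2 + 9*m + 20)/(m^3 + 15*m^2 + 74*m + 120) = 1/(m + 6)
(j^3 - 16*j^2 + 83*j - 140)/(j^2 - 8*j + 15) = (j^2 - 11*j + 28)/(j - 3)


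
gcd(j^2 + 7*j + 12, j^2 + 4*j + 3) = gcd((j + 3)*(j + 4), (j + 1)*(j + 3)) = j + 3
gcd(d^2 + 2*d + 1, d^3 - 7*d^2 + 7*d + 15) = d + 1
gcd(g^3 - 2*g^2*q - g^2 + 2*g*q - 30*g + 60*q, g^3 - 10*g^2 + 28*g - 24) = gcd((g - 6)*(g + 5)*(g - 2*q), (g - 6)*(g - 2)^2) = g - 6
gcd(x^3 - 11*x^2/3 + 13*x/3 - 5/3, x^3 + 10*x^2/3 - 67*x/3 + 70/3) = x - 5/3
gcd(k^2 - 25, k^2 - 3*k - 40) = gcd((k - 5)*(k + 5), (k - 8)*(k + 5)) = k + 5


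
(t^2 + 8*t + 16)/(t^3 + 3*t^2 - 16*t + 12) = (t^2 + 8*t + 16)/(t^3 + 3*t^2 - 16*t + 12)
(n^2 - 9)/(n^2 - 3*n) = (n + 3)/n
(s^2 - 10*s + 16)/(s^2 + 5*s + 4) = (s^2 - 10*s + 16)/(s^2 + 5*s + 4)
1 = 1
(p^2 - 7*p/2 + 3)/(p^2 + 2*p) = (p^2 - 7*p/2 + 3)/(p*(p + 2))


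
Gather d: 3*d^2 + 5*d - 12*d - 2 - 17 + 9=3*d^2 - 7*d - 10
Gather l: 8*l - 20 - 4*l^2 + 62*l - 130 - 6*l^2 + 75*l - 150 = -10*l^2 + 145*l - 300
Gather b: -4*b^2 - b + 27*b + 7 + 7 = -4*b^2 + 26*b + 14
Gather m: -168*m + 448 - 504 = -168*m - 56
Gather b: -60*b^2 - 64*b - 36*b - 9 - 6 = -60*b^2 - 100*b - 15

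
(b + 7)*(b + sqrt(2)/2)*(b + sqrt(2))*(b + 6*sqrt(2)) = b^4 + 7*b^3 + 15*sqrt(2)*b^3/2 + 19*b^2 + 105*sqrt(2)*b^2/2 + 6*sqrt(2)*b + 133*b + 42*sqrt(2)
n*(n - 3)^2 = n^3 - 6*n^2 + 9*n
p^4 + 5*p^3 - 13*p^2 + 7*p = p*(p - 1)^2*(p + 7)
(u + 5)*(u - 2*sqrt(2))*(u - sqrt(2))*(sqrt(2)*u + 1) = sqrt(2)*u^4 - 5*u^3 + 5*sqrt(2)*u^3 - 25*u^2 + sqrt(2)*u^2 + 4*u + 5*sqrt(2)*u + 20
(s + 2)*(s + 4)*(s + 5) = s^3 + 11*s^2 + 38*s + 40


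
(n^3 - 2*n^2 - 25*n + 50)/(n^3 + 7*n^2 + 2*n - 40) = (n - 5)/(n + 4)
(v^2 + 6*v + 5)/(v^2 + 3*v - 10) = (v + 1)/(v - 2)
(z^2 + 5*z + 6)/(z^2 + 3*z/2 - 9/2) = 2*(z + 2)/(2*z - 3)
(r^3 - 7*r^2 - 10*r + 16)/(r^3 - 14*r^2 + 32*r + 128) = (r - 1)/(r - 8)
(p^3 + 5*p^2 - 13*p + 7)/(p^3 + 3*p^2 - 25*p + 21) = (p - 1)/(p - 3)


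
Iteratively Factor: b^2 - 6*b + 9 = (b - 3)*(b - 3)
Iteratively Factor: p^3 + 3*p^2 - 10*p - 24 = (p + 2)*(p^2 + p - 12) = (p + 2)*(p + 4)*(p - 3)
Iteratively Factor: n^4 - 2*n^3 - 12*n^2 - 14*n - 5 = (n + 1)*(n^3 - 3*n^2 - 9*n - 5) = (n - 5)*(n + 1)*(n^2 + 2*n + 1) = (n - 5)*(n + 1)^2*(n + 1)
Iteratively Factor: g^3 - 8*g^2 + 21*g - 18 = (g - 2)*(g^2 - 6*g + 9) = (g - 3)*(g - 2)*(g - 3)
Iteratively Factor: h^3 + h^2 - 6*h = (h)*(h^2 + h - 6) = h*(h + 3)*(h - 2)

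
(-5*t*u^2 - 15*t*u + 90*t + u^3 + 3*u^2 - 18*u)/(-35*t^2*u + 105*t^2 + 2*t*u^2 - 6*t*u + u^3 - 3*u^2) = (u + 6)/(7*t + u)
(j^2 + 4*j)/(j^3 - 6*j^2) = (j + 4)/(j*(j - 6))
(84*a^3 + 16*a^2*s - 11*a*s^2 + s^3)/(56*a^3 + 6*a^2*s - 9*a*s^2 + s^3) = (-6*a + s)/(-4*a + s)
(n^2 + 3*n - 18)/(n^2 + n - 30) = (n - 3)/(n - 5)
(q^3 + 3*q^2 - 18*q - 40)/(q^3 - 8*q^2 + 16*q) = (q^2 + 7*q + 10)/(q*(q - 4))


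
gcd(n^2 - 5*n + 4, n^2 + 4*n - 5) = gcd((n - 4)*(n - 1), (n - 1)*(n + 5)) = n - 1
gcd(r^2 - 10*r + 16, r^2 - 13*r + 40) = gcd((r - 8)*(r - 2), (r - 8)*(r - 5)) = r - 8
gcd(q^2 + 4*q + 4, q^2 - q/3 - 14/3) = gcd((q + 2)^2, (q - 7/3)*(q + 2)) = q + 2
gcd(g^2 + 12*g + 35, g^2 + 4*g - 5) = g + 5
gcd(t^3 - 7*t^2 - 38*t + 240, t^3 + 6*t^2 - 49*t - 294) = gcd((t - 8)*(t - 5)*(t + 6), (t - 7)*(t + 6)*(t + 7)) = t + 6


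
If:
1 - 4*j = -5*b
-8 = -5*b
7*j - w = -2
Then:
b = 8/5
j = 9/4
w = 71/4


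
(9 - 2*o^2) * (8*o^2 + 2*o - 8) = -16*o^4 - 4*o^3 + 88*o^2 + 18*o - 72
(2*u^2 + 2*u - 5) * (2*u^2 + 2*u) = 4*u^4 + 8*u^3 - 6*u^2 - 10*u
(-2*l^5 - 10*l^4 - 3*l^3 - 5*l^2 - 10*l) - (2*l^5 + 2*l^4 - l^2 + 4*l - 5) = -4*l^5 - 12*l^4 - 3*l^3 - 4*l^2 - 14*l + 5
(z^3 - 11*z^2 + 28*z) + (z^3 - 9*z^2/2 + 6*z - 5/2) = 2*z^3 - 31*z^2/2 + 34*z - 5/2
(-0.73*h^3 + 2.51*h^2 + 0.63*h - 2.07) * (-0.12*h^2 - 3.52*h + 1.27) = 0.0876*h^5 + 2.2684*h^4 - 9.8379*h^3 + 1.2185*h^2 + 8.0865*h - 2.6289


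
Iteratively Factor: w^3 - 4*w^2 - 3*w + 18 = (w - 3)*(w^2 - w - 6) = (w - 3)^2*(w + 2)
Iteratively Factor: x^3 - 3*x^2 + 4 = (x - 2)*(x^2 - x - 2) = (x - 2)^2*(x + 1)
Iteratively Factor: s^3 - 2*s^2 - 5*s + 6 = (s - 1)*(s^2 - s - 6) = (s - 3)*(s - 1)*(s + 2)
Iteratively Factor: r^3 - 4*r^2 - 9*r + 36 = (r - 4)*(r^2 - 9) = (r - 4)*(r + 3)*(r - 3)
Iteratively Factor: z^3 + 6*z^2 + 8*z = (z)*(z^2 + 6*z + 8) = z*(z + 2)*(z + 4)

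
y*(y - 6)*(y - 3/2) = y^3 - 15*y^2/2 + 9*y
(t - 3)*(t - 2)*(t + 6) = t^3 + t^2 - 24*t + 36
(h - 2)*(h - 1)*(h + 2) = h^3 - h^2 - 4*h + 4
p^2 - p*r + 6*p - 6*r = (p + 6)*(p - r)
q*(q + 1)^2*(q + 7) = q^4 + 9*q^3 + 15*q^2 + 7*q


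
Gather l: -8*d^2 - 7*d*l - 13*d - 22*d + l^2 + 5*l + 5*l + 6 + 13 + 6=-8*d^2 - 35*d + l^2 + l*(10 - 7*d) + 25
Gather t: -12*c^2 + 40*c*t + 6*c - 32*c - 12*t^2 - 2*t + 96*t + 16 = -12*c^2 - 26*c - 12*t^2 + t*(40*c + 94) + 16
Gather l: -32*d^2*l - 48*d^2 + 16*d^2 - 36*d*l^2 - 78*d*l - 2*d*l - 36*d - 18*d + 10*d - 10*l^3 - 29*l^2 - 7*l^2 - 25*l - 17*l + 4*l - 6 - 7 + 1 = -32*d^2 - 44*d - 10*l^3 + l^2*(-36*d - 36) + l*(-32*d^2 - 80*d - 38) - 12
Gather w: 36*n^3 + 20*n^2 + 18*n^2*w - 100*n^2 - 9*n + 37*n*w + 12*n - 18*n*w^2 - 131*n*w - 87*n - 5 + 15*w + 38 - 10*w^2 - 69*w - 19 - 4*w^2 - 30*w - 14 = 36*n^3 - 80*n^2 - 84*n + w^2*(-18*n - 14) + w*(18*n^2 - 94*n - 84)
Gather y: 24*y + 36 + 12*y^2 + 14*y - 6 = 12*y^2 + 38*y + 30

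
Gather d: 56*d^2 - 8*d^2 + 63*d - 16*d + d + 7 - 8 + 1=48*d^2 + 48*d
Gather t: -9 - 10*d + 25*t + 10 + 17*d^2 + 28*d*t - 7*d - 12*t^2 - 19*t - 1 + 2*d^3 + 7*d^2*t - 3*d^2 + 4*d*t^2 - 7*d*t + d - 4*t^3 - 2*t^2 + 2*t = 2*d^3 + 14*d^2 - 16*d - 4*t^3 + t^2*(4*d - 14) + t*(7*d^2 + 21*d + 8)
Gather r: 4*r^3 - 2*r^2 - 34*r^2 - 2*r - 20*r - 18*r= 4*r^3 - 36*r^2 - 40*r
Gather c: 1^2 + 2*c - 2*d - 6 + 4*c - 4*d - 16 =6*c - 6*d - 21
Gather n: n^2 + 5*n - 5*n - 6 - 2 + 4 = n^2 - 4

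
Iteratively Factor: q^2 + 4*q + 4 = (q + 2)*(q + 2)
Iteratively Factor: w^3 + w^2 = (w)*(w^2 + w) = w*(w + 1)*(w)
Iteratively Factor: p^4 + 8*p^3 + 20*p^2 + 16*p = (p + 2)*(p^3 + 6*p^2 + 8*p) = (p + 2)*(p + 4)*(p^2 + 2*p) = p*(p + 2)*(p + 4)*(p + 2)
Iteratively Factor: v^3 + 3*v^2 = (v)*(v^2 + 3*v) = v*(v + 3)*(v)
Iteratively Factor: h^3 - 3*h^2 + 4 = (h - 2)*(h^2 - h - 2) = (h - 2)^2*(h + 1)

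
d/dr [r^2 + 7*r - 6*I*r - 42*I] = 2*r + 7 - 6*I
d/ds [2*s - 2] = 2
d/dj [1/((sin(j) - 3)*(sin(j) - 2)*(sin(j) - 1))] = (-3*sin(j)^2 + 12*sin(j) - 11)*cos(j)/((sin(j) - 3)^2*(sin(j) - 2)^2*(sin(j) - 1)^2)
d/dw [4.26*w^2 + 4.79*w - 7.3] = 8.52*w + 4.79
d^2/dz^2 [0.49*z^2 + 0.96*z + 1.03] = 0.980000000000000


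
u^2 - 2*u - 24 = (u - 6)*(u + 4)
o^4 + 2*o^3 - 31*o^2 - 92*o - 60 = (o - 6)*(o + 1)*(o + 2)*(o + 5)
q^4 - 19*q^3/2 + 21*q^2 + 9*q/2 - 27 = (q - 6)*(q - 3)*(q - 3/2)*(q + 1)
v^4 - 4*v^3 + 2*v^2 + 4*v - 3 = (v - 3)*(v - 1)^2*(v + 1)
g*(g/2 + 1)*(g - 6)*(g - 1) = g^4/2 - 5*g^3/2 - 4*g^2 + 6*g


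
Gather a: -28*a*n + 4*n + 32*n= -28*a*n + 36*n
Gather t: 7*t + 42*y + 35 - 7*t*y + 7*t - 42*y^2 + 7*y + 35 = t*(14 - 7*y) - 42*y^2 + 49*y + 70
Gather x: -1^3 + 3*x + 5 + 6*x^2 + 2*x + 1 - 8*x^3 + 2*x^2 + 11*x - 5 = -8*x^3 + 8*x^2 + 16*x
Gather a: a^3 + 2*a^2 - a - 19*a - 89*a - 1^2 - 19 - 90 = a^3 + 2*a^2 - 109*a - 110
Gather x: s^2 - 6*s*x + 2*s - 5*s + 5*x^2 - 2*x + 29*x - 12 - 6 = s^2 - 3*s + 5*x^2 + x*(27 - 6*s) - 18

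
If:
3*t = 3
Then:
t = 1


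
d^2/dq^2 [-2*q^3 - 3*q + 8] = -12*q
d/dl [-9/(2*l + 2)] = 9/(2*(l + 1)^2)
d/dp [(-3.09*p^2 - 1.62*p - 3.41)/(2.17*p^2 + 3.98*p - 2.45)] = (-8.7828*p^2 + 29.9404*p + 17.5408)/(4.7089*p^4 + 17.2732*p^3 + 5.2074*p^2 - 19.502*p + 6.0025)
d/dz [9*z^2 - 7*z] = 18*z - 7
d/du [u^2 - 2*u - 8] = 2*u - 2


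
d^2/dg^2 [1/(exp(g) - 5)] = (exp(g) + 5)*exp(g)/(exp(g) - 5)^3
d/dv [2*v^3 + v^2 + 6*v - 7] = 6*v^2 + 2*v + 6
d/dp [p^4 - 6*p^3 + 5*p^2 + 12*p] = 4*p^3 - 18*p^2 + 10*p + 12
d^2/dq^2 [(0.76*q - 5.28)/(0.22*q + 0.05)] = (-1.38777878078145e-17*q - 0.527824)/(0.22*q + 0.05)^3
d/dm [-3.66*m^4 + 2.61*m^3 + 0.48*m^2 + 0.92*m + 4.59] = -14.64*m^3 + 7.83*m^2 + 0.96*m + 0.92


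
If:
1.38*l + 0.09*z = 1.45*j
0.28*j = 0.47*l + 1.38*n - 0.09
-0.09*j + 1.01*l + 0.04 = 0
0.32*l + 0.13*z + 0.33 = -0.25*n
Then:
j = -0.21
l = -0.06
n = 0.04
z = -2.48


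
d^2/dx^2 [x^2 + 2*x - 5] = 2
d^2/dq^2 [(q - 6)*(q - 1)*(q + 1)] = 6*q - 12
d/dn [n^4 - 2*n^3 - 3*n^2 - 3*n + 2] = 4*n^3 - 6*n^2 - 6*n - 3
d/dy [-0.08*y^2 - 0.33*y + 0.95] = -0.16*y - 0.33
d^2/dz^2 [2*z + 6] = 0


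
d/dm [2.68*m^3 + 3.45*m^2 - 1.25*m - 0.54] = 8.04*m^2 + 6.9*m - 1.25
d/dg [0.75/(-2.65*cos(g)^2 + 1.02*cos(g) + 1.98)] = (0.765 - 3.975*cos(g))*sin(g)/(-2.65*cos(g)^2 + 1.02*cos(g) + 1.98)^2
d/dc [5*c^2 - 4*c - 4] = 10*c - 4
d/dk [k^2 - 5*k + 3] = 2*k - 5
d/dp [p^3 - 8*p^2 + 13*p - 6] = 3*p^2 - 16*p + 13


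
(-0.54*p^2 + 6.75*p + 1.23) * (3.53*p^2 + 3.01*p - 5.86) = -1.9062*p^4 + 22.2021*p^3 + 27.8238*p^2 - 35.8527*p - 7.2078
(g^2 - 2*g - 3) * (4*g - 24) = 4*g^3 - 32*g^2 + 36*g + 72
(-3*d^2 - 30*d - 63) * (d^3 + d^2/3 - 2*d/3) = -3*d^5 - 31*d^4 - 71*d^3 - d^2 + 42*d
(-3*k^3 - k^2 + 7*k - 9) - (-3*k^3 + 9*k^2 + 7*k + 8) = -10*k^2 - 17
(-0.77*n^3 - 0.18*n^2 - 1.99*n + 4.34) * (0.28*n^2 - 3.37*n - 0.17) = -0.2156*n^5 + 2.5445*n^4 + 0.1803*n^3 + 7.9521*n^2 - 14.2875*n - 0.7378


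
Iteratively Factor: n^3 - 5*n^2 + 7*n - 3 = (n - 3)*(n^2 - 2*n + 1) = (n - 3)*(n - 1)*(n - 1)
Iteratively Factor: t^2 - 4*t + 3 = (t - 3)*(t - 1)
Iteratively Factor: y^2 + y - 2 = (y - 1)*(y + 2)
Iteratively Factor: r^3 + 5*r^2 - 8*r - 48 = (r - 3)*(r^2 + 8*r + 16) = (r - 3)*(r + 4)*(r + 4)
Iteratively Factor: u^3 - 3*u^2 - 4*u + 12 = (u - 3)*(u^2 - 4) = (u - 3)*(u + 2)*(u - 2)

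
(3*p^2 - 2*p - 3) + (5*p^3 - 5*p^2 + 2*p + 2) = 5*p^3 - 2*p^2 - 1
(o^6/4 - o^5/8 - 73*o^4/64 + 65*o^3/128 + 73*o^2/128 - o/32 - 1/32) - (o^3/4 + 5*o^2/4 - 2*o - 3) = o^6/4 - o^5/8 - 73*o^4/64 + 33*o^3/128 - 87*o^2/128 + 63*o/32 + 95/32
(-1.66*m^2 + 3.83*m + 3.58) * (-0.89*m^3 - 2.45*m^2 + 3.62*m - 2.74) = 1.4774*m^5 + 0.6583*m^4 - 18.5789*m^3 + 9.642*m^2 + 2.4654*m - 9.8092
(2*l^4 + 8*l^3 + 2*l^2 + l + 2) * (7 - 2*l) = -4*l^5 - 2*l^4 + 52*l^3 + 12*l^2 + 3*l + 14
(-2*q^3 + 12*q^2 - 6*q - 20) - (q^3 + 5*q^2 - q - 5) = -3*q^3 + 7*q^2 - 5*q - 15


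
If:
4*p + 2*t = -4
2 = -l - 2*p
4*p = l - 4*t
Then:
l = 4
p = -3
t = 4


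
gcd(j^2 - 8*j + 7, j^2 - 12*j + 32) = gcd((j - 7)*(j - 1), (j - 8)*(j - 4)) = 1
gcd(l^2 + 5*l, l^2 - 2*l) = l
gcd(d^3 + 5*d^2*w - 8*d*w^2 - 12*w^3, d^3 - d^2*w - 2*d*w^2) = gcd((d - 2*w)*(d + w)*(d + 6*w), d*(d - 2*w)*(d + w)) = -d^2 + d*w + 2*w^2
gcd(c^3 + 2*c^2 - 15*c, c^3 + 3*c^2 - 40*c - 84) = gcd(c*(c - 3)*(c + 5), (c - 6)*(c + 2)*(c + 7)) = 1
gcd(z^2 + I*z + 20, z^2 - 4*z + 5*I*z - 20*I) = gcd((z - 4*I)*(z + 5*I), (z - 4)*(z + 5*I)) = z + 5*I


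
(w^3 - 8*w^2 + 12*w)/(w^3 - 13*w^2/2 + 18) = 2*w/(2*w + 3)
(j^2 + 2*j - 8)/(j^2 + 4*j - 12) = (j + 4)/(j + 6)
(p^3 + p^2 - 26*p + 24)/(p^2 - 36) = (p^2 - 5*p + 4)/(p - 6)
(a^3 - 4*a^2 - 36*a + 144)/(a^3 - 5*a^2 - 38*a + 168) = (a - 6)/(a - 7)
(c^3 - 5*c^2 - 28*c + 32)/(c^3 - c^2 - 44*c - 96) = (c - 1)/(c + 3)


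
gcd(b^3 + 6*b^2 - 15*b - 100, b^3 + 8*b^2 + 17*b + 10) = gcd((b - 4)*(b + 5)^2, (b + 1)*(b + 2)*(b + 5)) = b + 5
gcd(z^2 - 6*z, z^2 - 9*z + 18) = z - 6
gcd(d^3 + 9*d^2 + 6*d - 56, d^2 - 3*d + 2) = d - 2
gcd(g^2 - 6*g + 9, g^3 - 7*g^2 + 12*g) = g - 3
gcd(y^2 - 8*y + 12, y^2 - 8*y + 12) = y^2 - 8*y + 12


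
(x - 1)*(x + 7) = x^2 + 6*x - 7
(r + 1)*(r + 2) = r^2 + 3*r + 2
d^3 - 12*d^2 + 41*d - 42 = (d - 7)*(d - 3)*(d - 2)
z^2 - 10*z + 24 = (z - 6)*(z - 4)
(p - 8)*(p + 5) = p^2 - 3*p - 40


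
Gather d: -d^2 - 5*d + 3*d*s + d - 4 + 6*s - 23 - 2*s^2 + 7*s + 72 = -d^2 + d*(3*s - 4) - 2*s^2 + 13*s + 45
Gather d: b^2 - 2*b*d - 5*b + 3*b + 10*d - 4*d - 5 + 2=b^2 - 2*b + d*(6 - 2*b) - 3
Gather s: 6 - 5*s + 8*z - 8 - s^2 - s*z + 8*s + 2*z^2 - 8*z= -s^2 + s*(3 - z) + 2*z^2 - 2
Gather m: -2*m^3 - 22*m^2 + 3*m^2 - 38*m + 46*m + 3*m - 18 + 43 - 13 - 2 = -2*m^3 - 19*m^2 + 11*m + 10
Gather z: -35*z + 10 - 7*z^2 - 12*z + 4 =-7*z^2 - 47*z + 14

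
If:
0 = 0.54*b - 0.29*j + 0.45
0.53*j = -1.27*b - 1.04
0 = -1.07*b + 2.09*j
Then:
No Solution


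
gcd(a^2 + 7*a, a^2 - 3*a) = a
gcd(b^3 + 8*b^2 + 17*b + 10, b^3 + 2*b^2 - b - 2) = b^2 + 3*b + 2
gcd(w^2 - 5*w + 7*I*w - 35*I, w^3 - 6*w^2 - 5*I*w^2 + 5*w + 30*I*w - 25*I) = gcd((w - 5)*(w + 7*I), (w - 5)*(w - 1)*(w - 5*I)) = w - 5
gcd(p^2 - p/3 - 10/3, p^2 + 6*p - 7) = 1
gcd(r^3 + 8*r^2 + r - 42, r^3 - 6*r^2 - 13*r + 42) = r^2 + r - 6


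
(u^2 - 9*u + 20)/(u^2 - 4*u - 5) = (u - 4)/(u + 1)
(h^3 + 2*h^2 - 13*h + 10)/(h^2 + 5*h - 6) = (h^2 + 3*h - 10)/(h + 6)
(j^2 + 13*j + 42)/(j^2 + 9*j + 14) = (j + 6)/(j + 2)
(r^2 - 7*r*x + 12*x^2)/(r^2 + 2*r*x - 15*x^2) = (r - 4*x)/(r + 5*x)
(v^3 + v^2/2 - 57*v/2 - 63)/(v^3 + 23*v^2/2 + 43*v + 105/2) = (v - 6)/(v + 5)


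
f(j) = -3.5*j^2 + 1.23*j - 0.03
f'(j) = 1.23 - 7.0*j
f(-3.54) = -48.24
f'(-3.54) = 26.01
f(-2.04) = -17.10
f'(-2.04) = 15.51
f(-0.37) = -0.96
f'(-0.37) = 3.82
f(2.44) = -17.87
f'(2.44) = -15.85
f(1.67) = -7.74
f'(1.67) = -10.46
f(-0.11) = -0.21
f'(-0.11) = 2.00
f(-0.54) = -1.71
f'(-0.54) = 5.01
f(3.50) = -38.60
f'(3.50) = -23.27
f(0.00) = -0.03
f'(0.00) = 1.23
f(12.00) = -489.27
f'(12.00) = -82.77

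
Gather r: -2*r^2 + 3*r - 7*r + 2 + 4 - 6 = -2*r^2 - 4*r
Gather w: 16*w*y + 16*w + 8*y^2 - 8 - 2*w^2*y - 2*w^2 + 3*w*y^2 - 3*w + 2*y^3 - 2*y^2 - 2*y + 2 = w^2*(-2*y - 2) + w*(3*y^2 + 16*y + 13) + 2*y^3 + 6*y^2 - 2*y - 6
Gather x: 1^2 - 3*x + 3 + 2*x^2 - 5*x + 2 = 2*x^2 - 8*x + 6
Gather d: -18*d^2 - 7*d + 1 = -18*d^2 - 7*d + 1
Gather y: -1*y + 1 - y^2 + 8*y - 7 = -y^2 + 7*y - 6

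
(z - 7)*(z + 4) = z^2 - 3*z - 28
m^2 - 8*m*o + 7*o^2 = (m - 7*o)*(m - o)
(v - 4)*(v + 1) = v^2 - 3*v - 4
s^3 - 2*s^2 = s^2*(s - 2)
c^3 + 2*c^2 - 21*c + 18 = (c - 3)*(c - 1)*(c + 6)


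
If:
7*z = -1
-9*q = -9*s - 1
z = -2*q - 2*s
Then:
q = 23/252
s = -5/252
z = -1/7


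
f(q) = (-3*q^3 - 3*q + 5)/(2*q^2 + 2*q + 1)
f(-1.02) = 10.80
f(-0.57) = 14.25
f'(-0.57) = -3.79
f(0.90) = 0.03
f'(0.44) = -4.60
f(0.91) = 0.00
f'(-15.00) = -1.49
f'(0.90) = -2.36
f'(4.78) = -1.46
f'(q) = (-4*q - 2)*(-3*q^3 - 3*q + 5)/(2*q^2 + 2*q + 1)^2 + (-9*q^2 - 3)/(2*q^2 + 2*q + 1) = (-6*q^4 - 12*q^3 - 3*q^2 - 20*q - 13)/(4*q^4 + 8*q^3 + 8*q^2 + 4*q + 1)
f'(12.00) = -1.49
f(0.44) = 1.51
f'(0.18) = -8.26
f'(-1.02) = 9.71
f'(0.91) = -2.34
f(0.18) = 3.12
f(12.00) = -16.66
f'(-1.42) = 4.02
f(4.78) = -5.99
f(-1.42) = 8.14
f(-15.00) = 24.17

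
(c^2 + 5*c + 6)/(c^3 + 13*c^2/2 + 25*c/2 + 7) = 2*(c + 3)/(2*c^2 + 9*c + 7)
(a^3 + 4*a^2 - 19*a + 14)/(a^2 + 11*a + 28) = (a^2 - 3*a + 2)/(a + 4)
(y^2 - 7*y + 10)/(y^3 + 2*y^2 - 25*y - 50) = (y - 2)/(y^2 + 7*y + 10)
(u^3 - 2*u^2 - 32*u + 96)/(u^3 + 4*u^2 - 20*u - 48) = (u - 4)/(u + 2)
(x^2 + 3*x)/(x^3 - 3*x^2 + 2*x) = (x + 3)/(x^2 - 3*x + 2)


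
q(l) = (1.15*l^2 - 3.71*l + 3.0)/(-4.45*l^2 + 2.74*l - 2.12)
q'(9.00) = -0.01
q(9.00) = -0.19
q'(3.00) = -0.05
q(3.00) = -0.07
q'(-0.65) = -0.60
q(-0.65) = -1.02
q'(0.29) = 1.68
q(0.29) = -1.19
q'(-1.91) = -0.16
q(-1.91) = -0.61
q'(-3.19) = -0.07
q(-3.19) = -0.47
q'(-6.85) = -0.01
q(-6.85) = -0.36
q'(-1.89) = -0.17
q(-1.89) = -0.61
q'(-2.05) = -0.14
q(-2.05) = -0.58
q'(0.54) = 2.01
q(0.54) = -0.69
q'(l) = (2.3*l - 3.71)/(-4.45*l^2 + 2.74*l - 2.12) + (8.9*l - 2.74)*(1.15*l^2 - 3.71*l + 3.0)/(-4.45*l^2 + 2.74*l - 2.12)^2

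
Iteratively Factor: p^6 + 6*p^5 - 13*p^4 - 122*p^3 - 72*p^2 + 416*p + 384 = (p + 4)*(p^5 + 2*p^4 - 21*p^3 - 38*p^2 + 80*p + 96) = (p - 4)*(p + 4)*(p^4 + 6*p^3 + 3*p^2 - 26*p - 24) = (p - 4)*(p + 1)*(p + 4)*(p^3 + 5*p^2 - 2*p - 24) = (p - 4)*(p + 1)*(p + 4)^2*(p^2 + p - 6) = (p - 4)*(p - 2)*(p + 1)*(p + 4)^2*(p + 3)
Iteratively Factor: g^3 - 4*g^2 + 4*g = (g - 2)*(g^2 - 2*g) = g*(g - 2)*(g - 2)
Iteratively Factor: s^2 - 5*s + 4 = (s - 4)*(s - 1)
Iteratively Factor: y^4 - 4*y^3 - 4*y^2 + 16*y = (y - 2)*(y^3 - 2*y^2 - 8*y) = (y - 2)*(y + 2)*(y^2 - 4*y) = (y - 4)*(y - 2)*(y + 2)*(y)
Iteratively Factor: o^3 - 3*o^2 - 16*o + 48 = (o + 4)*(o^2 - 7*o + 12) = (o - 3)*(o + 4)*(o - 4)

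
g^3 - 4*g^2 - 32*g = g*(g - 8)*(g + 4)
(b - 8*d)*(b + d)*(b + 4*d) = b^3 - 3*b^2*d - 36*b*d^2 - 32*d^3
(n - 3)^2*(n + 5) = n^3 - n^2 - 21*n + 45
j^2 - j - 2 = (j - 2)*(j + 1)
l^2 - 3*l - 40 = (l - 8)*(l + 5)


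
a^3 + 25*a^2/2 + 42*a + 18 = (a + 1/2)*(a + 6)^2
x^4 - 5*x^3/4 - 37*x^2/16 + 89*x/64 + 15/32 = (x - 2)*(x - 3/4)*(x + 1/4)*(x + 5/4)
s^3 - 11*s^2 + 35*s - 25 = (s - 5)^2*(s - 1)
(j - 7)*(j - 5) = j^2 - 12*j + 35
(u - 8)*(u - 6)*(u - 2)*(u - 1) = u^4 - 17*u^3 + 92*u^2 - 172*u + 96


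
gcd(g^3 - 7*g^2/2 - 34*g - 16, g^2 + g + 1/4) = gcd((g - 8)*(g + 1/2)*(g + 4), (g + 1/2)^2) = g + 1/2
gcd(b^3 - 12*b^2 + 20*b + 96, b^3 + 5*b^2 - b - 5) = 1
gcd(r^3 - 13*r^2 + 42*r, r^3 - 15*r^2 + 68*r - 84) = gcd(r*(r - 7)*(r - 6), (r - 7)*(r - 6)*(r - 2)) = r^2 - 13*r + 42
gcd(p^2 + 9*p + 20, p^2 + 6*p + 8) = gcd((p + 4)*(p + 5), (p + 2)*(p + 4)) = p + 4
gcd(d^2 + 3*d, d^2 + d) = d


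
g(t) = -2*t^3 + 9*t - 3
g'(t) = 9 - 6*t^2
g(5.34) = -259.49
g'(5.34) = -162.09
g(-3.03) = 25.37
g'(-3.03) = -46.09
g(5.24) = -243.60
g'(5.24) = -155.75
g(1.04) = 4.11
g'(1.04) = 2.51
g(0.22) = -1.04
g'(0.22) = 8.71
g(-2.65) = 10.37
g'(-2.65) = -33.14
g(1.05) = 4.13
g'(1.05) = 2.38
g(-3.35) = 42.04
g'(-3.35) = -58.34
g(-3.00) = 24.00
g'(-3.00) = -45.00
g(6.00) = -381.00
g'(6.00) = -207.00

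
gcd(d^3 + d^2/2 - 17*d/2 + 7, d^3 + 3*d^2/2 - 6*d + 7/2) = d^2 + 5*d/2 - 7/2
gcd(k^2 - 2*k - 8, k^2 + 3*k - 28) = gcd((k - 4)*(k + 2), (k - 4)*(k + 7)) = k - 4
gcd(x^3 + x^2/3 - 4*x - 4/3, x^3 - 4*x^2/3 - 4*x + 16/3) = x^2 - 4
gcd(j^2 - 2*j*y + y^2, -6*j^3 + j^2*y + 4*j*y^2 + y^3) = -j + y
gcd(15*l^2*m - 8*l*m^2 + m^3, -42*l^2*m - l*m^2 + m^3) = m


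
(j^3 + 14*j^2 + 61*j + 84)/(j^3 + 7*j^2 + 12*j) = (j + 7)/j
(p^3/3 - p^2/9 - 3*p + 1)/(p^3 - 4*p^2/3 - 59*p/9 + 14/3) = (3*p^2 + 8*p - 3)/(9*p^2 + 15*p - 14)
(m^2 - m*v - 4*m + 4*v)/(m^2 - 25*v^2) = (m^2 - m*v - 4*m + 4*v)/(m^2 - 25*v^2)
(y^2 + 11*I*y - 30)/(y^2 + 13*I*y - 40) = (y + 6*I)/(y + 8*I)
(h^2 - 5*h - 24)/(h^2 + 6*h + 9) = (h - 8)/(h + 3)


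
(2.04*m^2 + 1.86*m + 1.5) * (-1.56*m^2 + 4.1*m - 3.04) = -3.1824*m^4 + 5.4624*m^3 - 0.9156*m^2 + 0.495599999999999*m - 4.56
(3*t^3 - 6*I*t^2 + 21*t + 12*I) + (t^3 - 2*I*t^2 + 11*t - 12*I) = 4*t^3 - 8*I*t^2 + 32*t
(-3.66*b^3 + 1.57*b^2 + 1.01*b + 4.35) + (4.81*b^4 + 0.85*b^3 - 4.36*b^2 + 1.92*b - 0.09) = 4.81*b^4 - 2.81*b^3 - 2.79*b^2 + 2.93*b + 4.26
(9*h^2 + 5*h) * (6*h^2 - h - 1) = 54*h^4 + 21*h^3 - 14*h^2 - 5*h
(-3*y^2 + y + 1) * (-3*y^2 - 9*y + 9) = 9*y^4 + 24*y^3 - 39*y^2 + 9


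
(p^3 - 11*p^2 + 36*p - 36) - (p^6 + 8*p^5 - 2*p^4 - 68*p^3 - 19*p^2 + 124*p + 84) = -p^6 - 8*p^5 + 2*p^4 + 69*p^3 + 8*p^2 - 88*p - 120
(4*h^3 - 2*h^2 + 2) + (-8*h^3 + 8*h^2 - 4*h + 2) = -4*h^3 + 6*h^2 - 4*h + 4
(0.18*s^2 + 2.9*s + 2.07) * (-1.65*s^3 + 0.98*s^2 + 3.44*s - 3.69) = -0.297*s^5 - 4.6086*s^4 + 0.0457000000000005*s^3 + 11.3404*s^2 - 3.5802*s - 7.6383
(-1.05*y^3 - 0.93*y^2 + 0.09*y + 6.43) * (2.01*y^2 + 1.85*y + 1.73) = -2.1105*y^5 - 3.8118*y^4 - 3.3561*y^3 + 11.4819*y^2 + 12.0512*y + 11.1239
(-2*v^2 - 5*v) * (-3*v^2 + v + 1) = 6*v^4 + 13*v^3 - 7*v^2 - 5*v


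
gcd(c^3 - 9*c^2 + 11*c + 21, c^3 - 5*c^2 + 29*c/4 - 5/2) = 1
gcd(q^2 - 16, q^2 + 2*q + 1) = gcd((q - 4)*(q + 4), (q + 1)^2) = 1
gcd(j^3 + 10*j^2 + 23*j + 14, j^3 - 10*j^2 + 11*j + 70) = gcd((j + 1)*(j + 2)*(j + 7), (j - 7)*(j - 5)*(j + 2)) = j + 2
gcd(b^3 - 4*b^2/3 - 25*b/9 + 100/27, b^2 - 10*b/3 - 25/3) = b + 5/3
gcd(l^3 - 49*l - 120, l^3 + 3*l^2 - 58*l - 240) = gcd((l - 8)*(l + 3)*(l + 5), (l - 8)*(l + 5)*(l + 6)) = l^2 - 3*l - 40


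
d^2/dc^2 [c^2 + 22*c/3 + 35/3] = 2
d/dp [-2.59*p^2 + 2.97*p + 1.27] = 2.97 - 5.18*p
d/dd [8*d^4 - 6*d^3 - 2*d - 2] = 32*d^3 - 18*d^2 - 2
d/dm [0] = 0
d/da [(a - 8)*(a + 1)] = 2*a - 7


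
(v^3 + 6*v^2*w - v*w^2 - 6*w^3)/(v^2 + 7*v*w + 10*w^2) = (v^3 + 6*v^2*w - v*w^2 - 6*w^3)/(v^2 + 7*v*w + 10*w^2)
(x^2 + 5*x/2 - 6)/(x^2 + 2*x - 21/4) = 2*(x + 4)/(2*x + 7)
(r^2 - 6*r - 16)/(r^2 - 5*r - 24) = (r + 2)/(r + 3)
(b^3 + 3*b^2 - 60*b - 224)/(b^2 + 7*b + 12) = (b^2 - b - 56)/(b + 3)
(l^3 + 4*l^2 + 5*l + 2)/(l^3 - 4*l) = (l^2 + 2*l + 1)/(l*(l - 2))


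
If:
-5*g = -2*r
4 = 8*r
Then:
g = 1/5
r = 1/2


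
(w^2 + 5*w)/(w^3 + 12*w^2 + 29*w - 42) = w*(w + 5)/(w^3 + 12*w^2 + 29*w - 42)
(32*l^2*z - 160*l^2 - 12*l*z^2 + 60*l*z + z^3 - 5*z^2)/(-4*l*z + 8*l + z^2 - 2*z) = (-8*l*z + 40*l + z^2 - 5*z)/(z - 2)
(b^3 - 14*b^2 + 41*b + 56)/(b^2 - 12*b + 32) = (b^2 - 6*b - 7)/(b - 4)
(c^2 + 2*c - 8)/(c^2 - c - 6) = (-c^2 - 2*c + 8)/(-c^2 + c + 6)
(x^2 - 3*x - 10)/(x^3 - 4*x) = (x - 5)/(x*(x - 2))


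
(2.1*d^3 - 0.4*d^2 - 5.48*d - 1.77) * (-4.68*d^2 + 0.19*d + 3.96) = -9.828*d^5 + 2.271*d^4 + 33.8864*d^3 + 5.6584*d^2 - 22.0371*d - 7.0092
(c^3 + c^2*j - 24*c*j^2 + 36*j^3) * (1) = c^3 + c^2*j - 24*c*j^2 + 36*j^3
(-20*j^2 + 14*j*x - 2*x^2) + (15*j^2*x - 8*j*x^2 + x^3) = 15*j^2*x - 20*j^2 - 8*j*x^2 + 14*j*x + x^3 - 2*x^2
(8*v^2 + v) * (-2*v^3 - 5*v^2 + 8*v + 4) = -16*v^5 - 42*v^4 + 59*v^3 + 40*v^2 + 4*v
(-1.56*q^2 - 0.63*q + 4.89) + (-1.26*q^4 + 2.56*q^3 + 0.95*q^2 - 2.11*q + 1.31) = -1.26*q^4 + 2.56*q^3 - 0.61*q^2 - 2.74*q + 6.2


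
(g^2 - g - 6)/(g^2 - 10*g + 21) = (g + 2)/(g - 7)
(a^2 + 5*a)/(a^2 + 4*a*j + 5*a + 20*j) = a/(a + 4*j)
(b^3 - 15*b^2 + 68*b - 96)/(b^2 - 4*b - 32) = (b^2 - 7*b + 12)/(b + 4)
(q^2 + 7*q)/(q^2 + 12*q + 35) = q/(q + 5)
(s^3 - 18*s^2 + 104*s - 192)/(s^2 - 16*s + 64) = (s^2 - 10*s + 24)/(s - 8)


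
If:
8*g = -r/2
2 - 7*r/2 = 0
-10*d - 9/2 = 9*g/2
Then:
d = -243/560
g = -1/28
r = 4/7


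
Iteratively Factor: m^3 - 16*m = (m)*(m^2 - 16) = m*(m - 4)*(m + 4)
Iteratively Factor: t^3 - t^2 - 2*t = (t - 2)*(t^2 + t) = (t - 2)*(t + 1)*(t)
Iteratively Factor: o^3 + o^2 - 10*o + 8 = (o + 4)*(o^2 - 3*o + 2) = (o - 1)*(o + 4)*(o - 2)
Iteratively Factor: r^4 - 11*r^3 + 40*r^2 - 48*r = (r - 4)*(r^3 - 7*r^2 + 12*r) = (r - 4)*(r - 3)*(r^2 - 4*r) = (r - 4)^2*(r - 3)*(r)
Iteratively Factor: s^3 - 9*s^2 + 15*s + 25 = (s + 1)*(s^2 - 10*s + 25) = (s - 5)*(s + 1)*(s - 5)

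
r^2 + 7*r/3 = r*(r + 7/3)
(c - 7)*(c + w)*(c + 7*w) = c^3 + 8*c^2*w - 7*c^2 + 7*c*w^2 - 56*c*w - 49*w^2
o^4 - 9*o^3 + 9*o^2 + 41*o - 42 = (o - 7)*(o - 3)*(o - 1)*(o + 2)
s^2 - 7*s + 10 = (s - 5)*(s - 2)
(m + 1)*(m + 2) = m^2 + 3*m + 2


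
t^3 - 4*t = t*(t - 2)*(t + 2)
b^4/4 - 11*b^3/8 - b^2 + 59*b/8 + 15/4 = (b/4 + 1/2)*(b - 5)*(b - 3)*(b + 1/2)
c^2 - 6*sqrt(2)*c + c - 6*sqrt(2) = (c + 1)*(c - 6*sqrt(2))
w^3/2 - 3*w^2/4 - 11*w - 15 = (w/2 + 1)*(w - 6)*(w + 5/2)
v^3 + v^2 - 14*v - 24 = (v - 4)*(v + 2)*(v + 3)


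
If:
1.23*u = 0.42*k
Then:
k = 2.92857142857143*u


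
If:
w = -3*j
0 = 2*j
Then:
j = 0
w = 0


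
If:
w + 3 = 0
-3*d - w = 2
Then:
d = 1/3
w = -3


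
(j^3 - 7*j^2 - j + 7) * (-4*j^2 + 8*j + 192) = -4*j^5 + 36*j^4 + 140*j^3 - 1380*j^2 - 136*j + 1344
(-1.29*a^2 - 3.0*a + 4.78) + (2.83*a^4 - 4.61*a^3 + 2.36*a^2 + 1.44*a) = 2.83*a^4 - 4.61*a^3 + 1.07*a^2 - 1.56*a + 4.78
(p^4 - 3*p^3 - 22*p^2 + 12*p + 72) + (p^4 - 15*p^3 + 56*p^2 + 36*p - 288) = 2*p^4 - 18*p^3 + 34*p^2 + 48*p - 216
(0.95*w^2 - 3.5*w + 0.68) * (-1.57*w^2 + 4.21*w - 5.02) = -1.4915*w^4 + 9.4945*w^3 - 20.5716*w^2 + 20.4328*w - 3.4136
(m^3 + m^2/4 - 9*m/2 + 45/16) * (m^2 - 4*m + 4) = m^5 - 15*m^4/4 - 3*m^3/2 + 349*m^2/16 - 117*m/4 + 45/4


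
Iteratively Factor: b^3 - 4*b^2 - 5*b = (b)*(b^2 - 4*b - 5) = b*(b - 5)*(b + 1)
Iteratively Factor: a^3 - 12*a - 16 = (a + 2)*(a^2 - 2*a - 8) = (a + 2)^2*(a - 4)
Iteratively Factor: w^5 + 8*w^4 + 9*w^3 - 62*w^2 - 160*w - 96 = (w + 1)*(w^4 + 7*w^3 + 2*w^2 - 64*w - 96) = (w - 3)*(w + 1)*(w^3 + 10*w^2 + 32*w + 32) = (w - 3)*(w + 1)*(w + 4)*(w^2 + 6*w + 8) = (w - 3)*(w + 1)*(w + 4)^2*(w + 2)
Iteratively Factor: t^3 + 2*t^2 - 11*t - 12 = (t + 1)*(t^2 + t - 12) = (t + 1)*(t + 4)*(t - 3)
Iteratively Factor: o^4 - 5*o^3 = (o)*(o^3 - 5*o^2) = o*(o - 5)*(o^2) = o^2*(o - 5)*(o)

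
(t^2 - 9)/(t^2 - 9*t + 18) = (t + 3)/(t - 6)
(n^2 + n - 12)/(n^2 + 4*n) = (n - 3)/n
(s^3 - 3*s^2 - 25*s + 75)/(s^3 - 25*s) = (s - 3)/s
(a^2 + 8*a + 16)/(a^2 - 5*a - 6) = (a^2 + 8*a + 16)/(a^2 - 5*a - 6)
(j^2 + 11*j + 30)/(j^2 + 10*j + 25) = (j + 6)/(j + 5)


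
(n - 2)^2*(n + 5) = n^3 + n^2 - 16*n + 20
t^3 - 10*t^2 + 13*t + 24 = (t - 8)*(t - 3)*(t + 1)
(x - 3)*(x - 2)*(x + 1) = x^3 - 4*x^2 + x + 6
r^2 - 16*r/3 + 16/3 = (r - 4)*(r - 4/3)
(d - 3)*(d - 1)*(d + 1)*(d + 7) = d^4 + 4*d^3 - 22*d^2 - 4*d + 21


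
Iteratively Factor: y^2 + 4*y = (y + 4)*(y)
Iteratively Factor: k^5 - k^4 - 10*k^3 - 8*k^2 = (k + 1)*(k^4 - 2*k^3 - 8*k^2) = (k - 4)*(k + 1)*(k^3 + 2*k^2) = k*(k - 4)*(k + 1)*(k^2 + 2*k) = k^2*(k - 4)*(k + 1)*(k + 2)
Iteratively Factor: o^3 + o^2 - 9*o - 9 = (o + 3)*(o^2 - 2*o - 3) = (o - 3)*(o + 3)*(o + 1)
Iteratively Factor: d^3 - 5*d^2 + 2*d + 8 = (d - 2)*(d^2 - 3*d - 4) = (d - 2)*(d + 1)*(d - 4)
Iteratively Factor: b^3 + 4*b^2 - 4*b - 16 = (b + 4)*(b^2 - 4) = (b - 2)*(b + 4)*(b + 2)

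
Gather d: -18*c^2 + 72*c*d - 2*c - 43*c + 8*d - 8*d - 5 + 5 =-18*c^2 + 72*c*d - 45*c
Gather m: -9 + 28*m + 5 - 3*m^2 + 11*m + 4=-3*m^2 + 39*m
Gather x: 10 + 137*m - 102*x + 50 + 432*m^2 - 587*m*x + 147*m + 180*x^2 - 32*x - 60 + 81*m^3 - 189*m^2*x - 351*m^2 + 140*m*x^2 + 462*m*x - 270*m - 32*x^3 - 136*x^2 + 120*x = 81*m^3 + 81*m^2 + 14*m - 32*x^3 + x^2*(140*m + 44) + x*(-189*m^2 - 125*m - 14)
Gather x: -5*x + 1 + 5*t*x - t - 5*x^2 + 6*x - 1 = -t - 5*x^2 + x*(5*t + 1)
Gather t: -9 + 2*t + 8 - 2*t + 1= 0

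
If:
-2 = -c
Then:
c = 2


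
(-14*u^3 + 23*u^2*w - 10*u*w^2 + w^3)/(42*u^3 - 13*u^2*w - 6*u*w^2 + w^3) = (-u + w)/(3*u + w)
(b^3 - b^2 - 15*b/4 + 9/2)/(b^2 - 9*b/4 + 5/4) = (4*b^3 - 4*b^2 - 15*b + 18)/(4*b^2 - 9*b + 5)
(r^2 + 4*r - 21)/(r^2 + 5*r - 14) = (r - 3)/(r - 2)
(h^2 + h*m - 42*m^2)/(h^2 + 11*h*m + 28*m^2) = (h - 6*m)/(h + 4*m)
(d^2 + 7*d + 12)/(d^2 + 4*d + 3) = (d + 4)/(d + 1)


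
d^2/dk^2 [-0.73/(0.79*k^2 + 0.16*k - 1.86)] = (0.911186*k^2 + 0.184544*k - 0.73*(1.58*k + 0.16)*(3.16*k + 0.32) - 2.145324)/(0.79*k^2 + 0.16*k - 1.86)^3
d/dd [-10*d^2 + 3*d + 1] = 3 - 20*d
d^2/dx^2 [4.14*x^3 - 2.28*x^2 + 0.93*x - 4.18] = 24.84*x - 4.56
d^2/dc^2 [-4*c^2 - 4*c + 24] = -8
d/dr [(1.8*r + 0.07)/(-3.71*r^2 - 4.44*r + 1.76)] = (6.678*r^2 + 0.519400000000001*r + 3.4788)/(13.7641*r^4 + 32.9448*r^3 + 6.6544*r^2 - 15.6288*r + 3.0976)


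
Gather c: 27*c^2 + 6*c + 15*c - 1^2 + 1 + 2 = 27*c^2 + 21*c + 2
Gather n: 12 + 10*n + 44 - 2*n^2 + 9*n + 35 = -2*n^2 + 19*n + 91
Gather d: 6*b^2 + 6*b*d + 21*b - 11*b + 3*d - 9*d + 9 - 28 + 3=6*b^2 + 10*b + d*(6*b - 6) - 16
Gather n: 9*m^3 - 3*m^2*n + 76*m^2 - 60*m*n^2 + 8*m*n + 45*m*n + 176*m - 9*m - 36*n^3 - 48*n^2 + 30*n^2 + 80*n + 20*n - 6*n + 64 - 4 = 9*m^3 + 76*m^2 + 167*m - 36*n^3 + n^2*(-60*m - 18) + n*(-3*m^2 + 53*m + 94) + 60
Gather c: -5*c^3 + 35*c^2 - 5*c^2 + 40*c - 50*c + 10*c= -5*c^3 + 30*c^2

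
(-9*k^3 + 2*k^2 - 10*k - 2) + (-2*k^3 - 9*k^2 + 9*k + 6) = -11*k^3 - 7*k^2 - k + 4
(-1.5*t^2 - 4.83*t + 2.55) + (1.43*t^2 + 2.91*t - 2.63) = -0.0700000000000001*t^2 - 1.92*t - 0.0800000000000001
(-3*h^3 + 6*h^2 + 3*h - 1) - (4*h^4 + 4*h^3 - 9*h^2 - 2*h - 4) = -4*h^4 - 7*h^3 + 15*h^2 + 5*h + 3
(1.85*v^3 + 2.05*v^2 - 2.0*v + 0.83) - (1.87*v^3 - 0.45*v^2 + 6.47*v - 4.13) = -0.02*v^3 + 2.5*v^2 - 8.47*v + 4.96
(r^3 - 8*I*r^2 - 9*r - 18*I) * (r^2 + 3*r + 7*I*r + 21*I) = r^5 + 3*r^4 - I*r^4 + 47*r^3 - 3*I*r^3 + 141*r^2 - 81*I*r^2 + 126*r - 243*I*r + 378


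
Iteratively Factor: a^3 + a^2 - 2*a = (a - 1)*(a^2 + 2*a) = a*(a - 1)*(a + 2)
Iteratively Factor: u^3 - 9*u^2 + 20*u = (u - 4)*(u^2 - 5*u) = u*(u - 4)*(u - 5)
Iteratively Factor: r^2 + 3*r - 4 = (r - 1)*(r + 4)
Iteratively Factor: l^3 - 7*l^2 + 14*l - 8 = (l - 2)*(l^2 - 5*l + 4) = (l - 4)*(l - 2)*(l - 1)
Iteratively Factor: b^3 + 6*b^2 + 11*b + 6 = (b + 1)*(b^2 + 5*b + 6) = (b + 1)*(b + 2)*(b + 3)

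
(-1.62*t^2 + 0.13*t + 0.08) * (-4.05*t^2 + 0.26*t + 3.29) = 6.561*t^4 - 0.9477*t^3 - 5.62*t^2 + 0.4485*t + 0.2632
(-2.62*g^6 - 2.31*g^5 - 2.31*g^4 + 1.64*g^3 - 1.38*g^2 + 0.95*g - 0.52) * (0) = 0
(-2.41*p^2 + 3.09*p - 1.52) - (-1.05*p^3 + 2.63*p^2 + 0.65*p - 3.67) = 1.05*p^3 - 5.04*p^2 + 2.44*p + 2.15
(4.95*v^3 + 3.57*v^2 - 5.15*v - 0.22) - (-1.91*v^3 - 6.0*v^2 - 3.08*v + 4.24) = 6.86*v^3 + 9.57*v^2 - 2.07*v - 4.46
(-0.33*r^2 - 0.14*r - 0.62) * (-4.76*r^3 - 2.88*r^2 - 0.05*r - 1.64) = 1.5708*r^5 + 1.6168*r^4 + 3.3709*r^3 + 2.3338*r^2 + 0.2606*r + 1.0168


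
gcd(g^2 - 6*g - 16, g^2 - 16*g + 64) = g - 8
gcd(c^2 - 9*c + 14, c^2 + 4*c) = 1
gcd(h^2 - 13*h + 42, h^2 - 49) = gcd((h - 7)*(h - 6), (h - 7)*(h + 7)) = h - 7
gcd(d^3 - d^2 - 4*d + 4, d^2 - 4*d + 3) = d - 1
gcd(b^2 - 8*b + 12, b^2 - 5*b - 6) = b - 6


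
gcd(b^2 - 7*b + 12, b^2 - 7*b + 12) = b^2 - 7*b + 12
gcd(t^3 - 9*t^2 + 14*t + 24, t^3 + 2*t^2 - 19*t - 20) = t^2 - 3*t - 4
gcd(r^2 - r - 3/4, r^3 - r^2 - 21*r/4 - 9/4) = r + 1/2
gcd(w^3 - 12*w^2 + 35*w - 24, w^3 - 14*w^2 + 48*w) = w - 8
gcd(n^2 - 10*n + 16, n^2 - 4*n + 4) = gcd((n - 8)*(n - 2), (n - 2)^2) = n - 2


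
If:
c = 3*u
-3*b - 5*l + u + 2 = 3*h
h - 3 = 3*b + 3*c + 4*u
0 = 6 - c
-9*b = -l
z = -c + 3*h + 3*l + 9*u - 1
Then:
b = -83/57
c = 6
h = 468/19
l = -249/19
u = 2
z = 866/19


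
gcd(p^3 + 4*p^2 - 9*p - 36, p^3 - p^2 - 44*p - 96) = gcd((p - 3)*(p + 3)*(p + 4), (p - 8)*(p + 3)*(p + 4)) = p^2 + 7*p + 12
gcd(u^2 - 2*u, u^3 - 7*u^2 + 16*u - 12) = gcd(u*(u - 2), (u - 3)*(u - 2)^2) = u - 2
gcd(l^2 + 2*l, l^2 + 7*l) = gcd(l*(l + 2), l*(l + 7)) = l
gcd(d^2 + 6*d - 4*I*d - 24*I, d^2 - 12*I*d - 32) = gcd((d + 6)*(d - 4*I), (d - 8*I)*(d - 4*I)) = d - 4*I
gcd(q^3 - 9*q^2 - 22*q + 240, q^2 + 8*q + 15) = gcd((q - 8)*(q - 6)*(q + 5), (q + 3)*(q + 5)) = q + 5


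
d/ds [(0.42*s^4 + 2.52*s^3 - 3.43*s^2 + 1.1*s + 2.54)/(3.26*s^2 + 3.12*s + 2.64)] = (2.7384*s^5 + 12.1464*s^4 + 20.16*s^3 + 5.6708*s^2 - 34.6712*s - 5.0208)/(10.6276*s^4 + 20.3424*s^3 + 26.9472*s^2 + 16.4736*s + 6.9696)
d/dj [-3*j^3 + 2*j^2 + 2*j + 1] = -9*j^2 + 4*j + 2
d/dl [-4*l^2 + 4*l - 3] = 4 - 8*l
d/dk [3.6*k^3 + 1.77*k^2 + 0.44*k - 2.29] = 10.8*k^2 + 3.54*k + 0.44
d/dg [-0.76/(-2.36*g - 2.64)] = -1.7936/(2.36*g + 2.64)^2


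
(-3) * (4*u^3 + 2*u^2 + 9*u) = -12*u^3 - 6*u^2 - 27*u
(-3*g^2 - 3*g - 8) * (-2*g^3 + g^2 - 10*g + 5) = 6*g^5 + 3*g^4 + 43*g^3 + 7*g^2 + 65*g - 40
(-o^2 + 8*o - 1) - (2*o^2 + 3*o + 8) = -3*o^2 + 5*o - 9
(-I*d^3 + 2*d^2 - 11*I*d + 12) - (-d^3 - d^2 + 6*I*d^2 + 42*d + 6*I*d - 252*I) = d^3 - I*d^3 + 3*d^2 - 6*I*d^2 - 42*d - 17*I*d + 12 + 252*I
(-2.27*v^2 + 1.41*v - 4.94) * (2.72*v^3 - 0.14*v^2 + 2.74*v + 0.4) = -6.1744*v^5 + 4.153*v^4 - 19.854*v^3 + 3.647*v^2 - 12.9716*v - 1.976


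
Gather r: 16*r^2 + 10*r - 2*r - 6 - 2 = 16*r^2 + 8*r - 8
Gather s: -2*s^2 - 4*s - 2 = -2*s^2 - 4*s - 2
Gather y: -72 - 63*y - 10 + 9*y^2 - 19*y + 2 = 9*y^2 - 82*y - 80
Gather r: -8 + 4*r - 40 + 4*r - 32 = 8*r - 80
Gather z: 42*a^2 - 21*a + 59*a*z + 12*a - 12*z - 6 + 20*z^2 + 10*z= 42*a^2 - 9*a + 20*z^2 + z*(59*a - 2) - 6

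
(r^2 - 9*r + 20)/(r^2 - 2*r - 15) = (r - 4)/(r + 3)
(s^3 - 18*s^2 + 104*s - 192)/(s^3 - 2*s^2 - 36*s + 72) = (s^2 - 12*s + 32)/(s^2 + 4*s - 12)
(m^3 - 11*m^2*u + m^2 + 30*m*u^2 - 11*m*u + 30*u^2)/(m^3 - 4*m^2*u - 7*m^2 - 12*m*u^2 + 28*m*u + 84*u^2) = (m^2 - 5*m*u + m - 5*u)/(m^2 + 2*m*u - 7*m - 14*u)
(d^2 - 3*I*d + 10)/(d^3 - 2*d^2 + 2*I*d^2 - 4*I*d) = (d - 5*I)/(d*(d - 2))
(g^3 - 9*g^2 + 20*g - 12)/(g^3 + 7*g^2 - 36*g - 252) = (g^2 - 3*g + 2)/(g^2 + 13*g + 42)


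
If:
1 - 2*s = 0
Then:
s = 1/2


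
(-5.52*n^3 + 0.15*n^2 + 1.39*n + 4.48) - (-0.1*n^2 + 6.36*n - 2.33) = -5.52*n^3 + 0.25*n^2 - 4.97*n + 6.81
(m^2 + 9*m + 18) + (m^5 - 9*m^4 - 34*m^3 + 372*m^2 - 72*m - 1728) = m^5 - 9*m^4 - 34*m^3 + 373*m^2 - 63*m - 1710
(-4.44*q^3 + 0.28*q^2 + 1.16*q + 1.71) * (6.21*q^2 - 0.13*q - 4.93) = -27.5724*q^5 + 2.316*q^4 + 29.0564*q^3 + 9.0879*q^2 - 5.9411*q - 8.4303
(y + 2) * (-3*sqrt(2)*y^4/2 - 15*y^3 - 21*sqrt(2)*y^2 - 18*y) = -3*sqrt(2)*y^5/2 - 15*y^4 - 3*sqrt(2)*y^4 - 30*y^3 - 21*sqrt(2)*y^3 - 42*sqrt(2)*y^2 - 18*y^2 - 36*y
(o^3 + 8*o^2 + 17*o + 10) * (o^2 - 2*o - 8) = o^5 + 6*o^4 - 7*o^3 - 88*o^2 - 156*o - 80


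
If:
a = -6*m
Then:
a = -6*m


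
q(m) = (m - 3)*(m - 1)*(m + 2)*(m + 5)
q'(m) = (m - 3)*(m - 1)*(m + 2) + (m - 3)*(m - 1)*(m + 5) + (m - 3)*(m + 2)*(m + 5) + (m - 1)*(m + 2)*(m + 5) = 4*m^3 + 9*m^2 - 30*m - 19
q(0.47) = 18.12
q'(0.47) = -30.70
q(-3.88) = -70.69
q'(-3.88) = -0.75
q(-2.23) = -10.76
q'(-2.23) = 48.30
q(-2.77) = -37.35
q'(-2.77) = 48.14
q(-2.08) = -3.65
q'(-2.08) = 46.34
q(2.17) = -29.03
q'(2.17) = -0.85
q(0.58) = 14.63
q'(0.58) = -32.59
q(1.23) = -8.19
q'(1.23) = -34.84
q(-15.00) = 37440.00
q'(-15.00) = -11044.00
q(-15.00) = 37440.00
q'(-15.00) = -11044.00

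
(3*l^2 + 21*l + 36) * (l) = 3*l^3 + 21*l^2 + 36*l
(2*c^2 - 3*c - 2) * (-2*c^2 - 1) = -4*c^4 + 6*c^3 + 2*c^2 + 3*c + 2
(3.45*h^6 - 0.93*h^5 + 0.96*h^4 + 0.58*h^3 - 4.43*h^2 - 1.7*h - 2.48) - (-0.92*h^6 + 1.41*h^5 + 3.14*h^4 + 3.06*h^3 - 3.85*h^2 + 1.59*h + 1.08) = 4.37*h^6 - 2.34*h^5 - 2.18*h^4 - 2.48*h^3 - 0.58*h^2 - 3.29*h - 3.56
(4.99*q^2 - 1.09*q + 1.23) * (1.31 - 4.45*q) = -22.2055*q^3 + 11.3874*q^2 - 6.9014*q + 1.6113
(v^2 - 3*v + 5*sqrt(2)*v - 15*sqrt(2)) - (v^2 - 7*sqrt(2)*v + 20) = -3*v + 12*sqrt(2)*v - 15*sqrt(2) - 20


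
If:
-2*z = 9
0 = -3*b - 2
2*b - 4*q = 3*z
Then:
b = -2/3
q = 73/24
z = -9/2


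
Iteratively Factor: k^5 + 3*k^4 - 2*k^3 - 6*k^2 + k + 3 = (k - 1)*(k^4 + 4*k^3 + 2*k^2 - 4*k - 3) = (k - 1)*(k + 3)*(k^3 + k^2 - k - 1) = (k - 1)*(k + 1)*(k + 3)*(k^2 - 1) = (k - 1)*(k + 1)^2*(k + 3)*(k - 1)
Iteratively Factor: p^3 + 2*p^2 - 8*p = (p + 4)*(p^2 - 2*p) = (p - 2)*(p + 4)*(p)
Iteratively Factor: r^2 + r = (r)*(r + 1)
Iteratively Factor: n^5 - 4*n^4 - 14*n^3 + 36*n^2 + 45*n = (n + 3)*(n^4 - 7*n^3 + 7*n^2 + 15*n) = (n + 1)*(n + 3)*(n^3 - 8*n^2 + 15*n) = n*(n + 1)*(n + 3)*(n^2 - 8*n + 15) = n*(n - 3)*(n + 1)*(n + 3)*(n - 5)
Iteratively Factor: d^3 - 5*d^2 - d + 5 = (d + 1)*(d^2 - 6*d + 5) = (d - 1)*(d + 1)*(d - 5)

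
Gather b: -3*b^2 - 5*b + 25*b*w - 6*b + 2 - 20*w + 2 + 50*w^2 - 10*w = -3*b^2 + b*(25*w - 11) + 50*w^2 - 30*w + 4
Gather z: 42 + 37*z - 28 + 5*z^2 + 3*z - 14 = 5*z^2 + 40*z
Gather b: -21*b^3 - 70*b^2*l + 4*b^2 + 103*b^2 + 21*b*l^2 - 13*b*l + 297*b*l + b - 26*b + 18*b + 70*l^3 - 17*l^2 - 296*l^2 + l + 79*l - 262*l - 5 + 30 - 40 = -21*b^3 + b^2*(107 - 70*l) + b*(21*l^2 + 284*l - 7) + 70*l^3 - 313*l^2 - 182*l - 15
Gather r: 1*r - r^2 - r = -r^2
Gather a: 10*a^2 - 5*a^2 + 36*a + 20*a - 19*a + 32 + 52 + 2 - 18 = 5*a^2 + 37*a + 68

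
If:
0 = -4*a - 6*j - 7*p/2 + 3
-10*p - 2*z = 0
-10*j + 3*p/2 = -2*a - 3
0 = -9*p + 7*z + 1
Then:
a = 11/52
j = 791/2288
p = 1/44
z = -5/44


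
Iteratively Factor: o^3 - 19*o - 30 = (o + 2)*(o^2 - 2*o - 15) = (o + 2)*(o + 3)*(o - 5)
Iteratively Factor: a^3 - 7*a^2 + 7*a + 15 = (a - 5)*(a^2 - 2*a - 3) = (a - 5)*(a - 3)*(a + 1)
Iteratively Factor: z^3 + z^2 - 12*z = (z - 3)*(z^2 + 4*z) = z*(z - 3)*(z + 4)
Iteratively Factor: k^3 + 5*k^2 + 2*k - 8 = (k + 2)*(k^2 + 3*k - 4) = (k + 2)*(k + 4)*(k - 1)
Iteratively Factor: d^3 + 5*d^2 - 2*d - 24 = (d + 3)*(d^2 + 2*d - 8) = (d - 2)*(d + 3)*(d + 4)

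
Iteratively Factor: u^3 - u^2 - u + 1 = (u - 1)*(u^2 - 1) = (u - 1)*(u + 1)*(u - 1)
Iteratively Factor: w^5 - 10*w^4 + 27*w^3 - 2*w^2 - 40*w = (w - 5)*(w^4 - 5*w^3 + 2*w^2 + 8*w) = (w - 5)*(w + 1)*(w^3 - 6*w^2 + 8*w) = w*(w - 5)*(w + 1)*(w^2 - 6*w + 8) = w*(w - 5)*(w - 4)*(w + 1)*(w - 2)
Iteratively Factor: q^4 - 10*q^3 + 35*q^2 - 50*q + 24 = (q - 3)*(q^3 - 7*q^2 + 14*q - 8) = (q - 3)*(q - 2)*(q^2 - 5*q + 4) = (q - 4)*(q - 3)*(q - 2)*(q - 1)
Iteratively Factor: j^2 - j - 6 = (j + 2)*(j - 3)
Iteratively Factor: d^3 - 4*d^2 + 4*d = (d - 2)*(d^2 - 2*d) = (d - 2)^2*(d)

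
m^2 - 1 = (m - 1)*(m + 1)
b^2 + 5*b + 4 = (b + 1)*(b + 4)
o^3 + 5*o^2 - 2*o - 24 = (o - 2)*(o + 3)*(o + 4)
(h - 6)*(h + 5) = h^2 - h - 30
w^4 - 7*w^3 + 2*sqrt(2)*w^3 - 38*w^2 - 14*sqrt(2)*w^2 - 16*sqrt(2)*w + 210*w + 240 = (w - 8)*(w + 1)*(w - 3*sqrt(2))*(w + 5*sqrt(2))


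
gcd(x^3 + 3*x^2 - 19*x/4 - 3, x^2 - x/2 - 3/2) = x - 3/2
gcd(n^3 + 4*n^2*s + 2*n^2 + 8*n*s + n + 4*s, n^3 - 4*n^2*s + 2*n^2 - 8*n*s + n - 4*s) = n^2 + 2*n + 1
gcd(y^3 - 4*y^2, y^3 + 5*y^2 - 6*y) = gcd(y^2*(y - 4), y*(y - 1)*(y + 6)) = y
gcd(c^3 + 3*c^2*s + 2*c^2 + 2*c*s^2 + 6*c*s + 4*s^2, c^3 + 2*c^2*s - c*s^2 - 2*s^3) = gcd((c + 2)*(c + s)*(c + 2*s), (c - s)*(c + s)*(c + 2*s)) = c^2 + 3*c*s + 2*s^2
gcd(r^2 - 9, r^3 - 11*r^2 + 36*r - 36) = r - 3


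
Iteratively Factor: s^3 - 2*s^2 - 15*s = (s)*(s^2 - 2*s - 15) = s*(s - 5)*(s + 3)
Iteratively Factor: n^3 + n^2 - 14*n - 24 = (n + 3)*(n^2 - 2*n - 8) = (n - 4)*(n + 3)*(n + 2)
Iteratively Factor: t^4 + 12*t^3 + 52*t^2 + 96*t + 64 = (t + 4)*(t^3 + 8*t^2 + 20*t + 16) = (t + 2)*(t + 4)*(t^2 + 6*t + 8) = (t + 2)*(t + 4)^2*(t + 2)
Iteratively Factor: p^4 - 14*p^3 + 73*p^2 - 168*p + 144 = (p - 3)*(p^3 - 11*p^2 + 40*p - 48) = (p - 3)^2*(p^2 - 8*p + 16) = (p - 4)*(p - 3)^2*(p - 4)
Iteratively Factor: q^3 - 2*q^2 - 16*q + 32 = (q - 4)*(q^2 + 2*q - 8) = (q - 4)*(q - 2)*(q + 4)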